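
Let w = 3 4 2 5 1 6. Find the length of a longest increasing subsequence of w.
4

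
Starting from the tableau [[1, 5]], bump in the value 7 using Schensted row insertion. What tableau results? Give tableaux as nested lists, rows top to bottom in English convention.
[[1, 5, 7]]

7 is larger than every entry of row 1, so it is appended to row 1. The new tableau is [[1, 5, 7]].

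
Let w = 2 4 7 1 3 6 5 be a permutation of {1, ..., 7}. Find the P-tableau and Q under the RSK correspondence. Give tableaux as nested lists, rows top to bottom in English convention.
Insert each entry of the permutation into P by Schensted row insertion, recording in Q the position of each new cell.

Insert 2: appended to row 1. P = [[2]].
Insert 4: appended to row 1. P = [[2, 4]].
Insert 7: appended to row 1. P = [[2, 4, 7]].
Insert 1: 1 bumps 2 from row 1; 2 starts row 2. P = [[1, 4, 7], [2]].
Insert 3: 3 bumps 4 from row 1; 4 appends to row 2. P = [[1, 3, 7], [2, 4]].
Insert 6: 6 bumps 7 from row 1; 7 appends to row 2. P = [[1, 3, 6], [2, 4, 7]].
Insert 5: 5 bumps 6 from row 1; 6 bumps 7 from row 2; 7 starts row 3. P = [[1, 3, 5], [2, 4, 6], [7]].

So P = [[1, 3, 5], [2, 4, 6], [7]], Q = [[1, 2, 3], [4, 5, 6], [7]].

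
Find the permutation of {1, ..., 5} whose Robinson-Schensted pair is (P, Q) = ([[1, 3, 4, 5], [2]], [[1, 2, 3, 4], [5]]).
2 3 4 5 1

Reverse the RSK construction: for i from n down to 1, find the cell of Q containing i, remove the entry at that cell from P, and reverse-bump it up through P; the value ejected from row 1 is w(i).

Step i=5: Q has 5 at row 2, column 1; remove 2 from row 2 of P and reverse-bump: 2 enters row 1 and ejects 1. So w(5) = 1. P is now [[2, 3, 4, 5]].
Step i=4: Q has 4 at row 1, column 4; remove that cell from P, ejecting 5. So w(4) = 5. P is now [[2, 3, 4]].
Step i=3: Q has 3 at row 1, column 3; remove that cell from P, ejecting 4. So w(3) = 4. P is now [[2, 3]].
Step i=2: Q has 2 at row 1, column 2; remove that cell from P, ejecting 3. So w(2) = 3. P is now [[2]].
Step i=1: Q has 1 at row 1, column 1; remove that cell from P, ejecting 2. So w(1) = 2. P is now [].

So w = 2 3 4 5 1.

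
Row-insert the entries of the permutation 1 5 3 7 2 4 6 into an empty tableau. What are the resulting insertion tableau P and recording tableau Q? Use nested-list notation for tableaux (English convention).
P = [[1, 2, 4, 6], [3, 7], [5]], Q = [[1, 2, 4, 7], [3, 6], [5]]

Insert each entry of the permutation into P by Schensted row insertion, recording in Q the position of each new cell.

After inserting 1: P = [[1]].
After inserting 5: P = [[1, 5]].
After inserting 3: P = [[1, 3], [5]].
After inserting 7: P = [[1, 3, 7], [5]].
After inserting 2: P = [[1, 2, 7], [3], [5]].
After inserting 4: P = [[1, 2, 4], [3, 7], [5]].
After inserting 6: P = [[1, 2, 4, 6], [3, 7], [5]].

So P = [[1, 2, 4, 6], [3, 7], [5]], Q = [[1, 2, 4, 7], [3, 6], [5]].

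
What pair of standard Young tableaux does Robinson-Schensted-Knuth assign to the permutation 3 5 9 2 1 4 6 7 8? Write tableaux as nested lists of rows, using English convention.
Insert each entry of the permutation into P by Schensted row insertion, recording in Q the position of each new cell.

Insert 3: appended to row 1. P = [[3]], Q = [[1]].
Insert 5: appended to row 1. P = [[3, 5]], Q = [[1, 2]].
Insert 9: appended to row 1. P = [[3, 5, 9]], Q = [[1, 2, 3]].
Insert 2: 2 bumps 3 from row 1; 3 starts row 2. P = [[2, 5, 9], [3]], Q = [[1, 2, 3], [4]].
Insert 1: 1 bumps 2 from row 1; 2 bumps 3 from row 2; 3 starts row 3. P = [[1, 5, 9], [2], [3]], Q = [[1, 2, 3], [4], [5]].
Insert 4: 4 bumps 5 from row 1; 5 appends to row 2. P = [[1, 4, 9], [2, 5], [3]], Q = [[1, 2, 3], [4, 6], [5]].
Insert 6: 6 bumps 9 from row 1; 9 appends to row 2. P = [[1, 4, 6], [2, 5, 9], [3]], Q = [[1, 2, 3], [4, 6, 7], [5]].
Insert 7: appended to row 1. P = [[1, 4, 6, 7], [2, 5, 9], [3]], Q = [[1, 2, 3, 8], [4, 6, 7], [5]].
Insert 8: appended to row 1. P = [[1, 4, 6, 7, 8], [2, 5, 9], [3]], Q = [[1, 2, 3, 8, 9], [4, 6, 7], [5]].

So P = [[1, 4, 6, 7, 8], [2, 5, 9], [3]], Q = [[1, 2, 3, 8, 9], [4, 6, 7], [5]].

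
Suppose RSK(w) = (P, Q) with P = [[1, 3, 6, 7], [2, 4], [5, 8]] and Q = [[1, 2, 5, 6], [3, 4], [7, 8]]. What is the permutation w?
5 8 2 4 6 7 1 3

Reverse the RSK construction: for i from n down to 1, find the cell of Q containing i, remove the entry at that cell from P, and reverse-bump it up through P; the value ejected from row 1 is w(i).

Step i=8: Q has 8 at row 3, column 2; remove 8 from row 3 of P and reverse-bump: 8 enters row 2 and ejects 4; 4 enters row 1 and ejects 3. So w(8) = 3. P is now [[1, 4, 6, 7], [2, 8], [5]].
Step i=7: Q has 7 at row 3, column 1; remove 5 from row 3 of P and reverse-bump: 5 enters row 2 and ejects 2; 2 enters row 1 and ejects 1. So w(7) = 1. P is now [[2, 4, 6, 7], [5, 8]].
Step i=6: Q has 6 at row 1, column 4; remove that cell from P, ejecting 7. So w(6) = 7. P is now [[2, 4, 6], [5, 8]].
Step i=5: Q has 5 at row 1, column 3; remove that cell from P, ejecting 6. So w(5) = 6. P is now [[2, 4], [5, 8]].
Step i=4: Q has 4 at row 2, column 2; remove 8 from row 2 of P and reverse-bump: 8 enters row 1 and ejects 4. So w(4) = 4. P is now [[2, 8], [5]].
Step i=3: Q has 3 at row 2, column 1; remove 5 from row 2 of P and reverse-bump: 5 enters row 1 and ejects 2. So w(3) = 2. P is now [[5, 8]].
Step i=2: Q has 2 at row 1, column 2; remove that cell from P, ejecting 8. So w(2) = 8. P is now [[5]].
Step i=1: Q has 1 at row 1, column 1; remove that cell from P, ejecting 5. So w(1) = 5. P is now [].

So w = 5 8 2 4 6 7 1 3.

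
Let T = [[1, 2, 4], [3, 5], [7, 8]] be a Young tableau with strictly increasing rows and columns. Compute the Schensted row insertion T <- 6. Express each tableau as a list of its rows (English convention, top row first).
[[1, 2, 4, 6], [3, 5], [7, 8]]

6 is larger than every entry of row 1, so it is appended to row 1. The new tableau is [[1, 2, 4, 6], [3, 5], [7, 8]].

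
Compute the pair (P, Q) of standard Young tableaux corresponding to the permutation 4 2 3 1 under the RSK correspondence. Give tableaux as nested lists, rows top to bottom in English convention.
P = [[1, 3], [2], [4]], Q = [[1, 3], [2], [4]]

Insert each entry of the permutation into P by Schensted row insertion, recording in Q the position of each new cell.

After inserting 4: P = [[4]].
After inserting 2: P = [[2], [4]].
After inserting 3: P = [[2, 3], [4]].
After inserting 1: P = [[1, 3], [2], [4]].

So P = [[1, 3], [2], [4]], Q = [[1, 3], [2], [4]].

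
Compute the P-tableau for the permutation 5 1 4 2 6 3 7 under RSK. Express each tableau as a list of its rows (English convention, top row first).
Insert 5: appended to row 1. P = [[5]].
Insert 1: 1 bumps 5 from row 1; 5 starts row 2. P = [[1], [5]].
Insert 4: appended to row 1. P = [[1, 4], [5]].
Insert 2: 2 bumps 4 from row 1; 4 bumps 5 from row 2; 5 starts row 3. P = [[1, 2], [4], [5]].
Insert 6: appended to row 1. P = [[1, 2, 6], [4], [5]].
Insert 3: 3 bumps 6 from row 1; 6 appends to row 2. P = [[1, 2, 3], [4, 6], [5]].
Insert 7: appended to row 1. P = [[1, 2, 3, 7], [4, 6], [5]].

So P = [[1, 2, 3, 7], [4, 6], [5]].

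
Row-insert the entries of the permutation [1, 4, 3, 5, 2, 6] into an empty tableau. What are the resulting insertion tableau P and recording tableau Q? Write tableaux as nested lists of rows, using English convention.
P = [[1, 2, 5, 6], [3], [4]], Q = [[1, 2, 4, 6], [3], [5]]

Insert each entry of the permutation into P by Schensted row insertion, recording in Q the position of each new cell.

Insert 1: appended to row 1. P = [[1]].
Insert 4: appended to row 1. P = [[1, 4]].
Insert 3: 3 bumps 4 from row 1; 4 starts row 2. P = [[1, 3], [4]].
Insert 5: appended to row 1. P = [[1, 3, 5], [4]].
Insert 2: 2 bumps 3 from row 1; 3 bumps 4 from row 2; 4 starts row 3. P = [[1, 2, 5], [3], [4]].
Insert 6: appended to row 1. P = [[1, 2, 5, 6], [3], [4]].

So P = [[1, 2, 5, 6], [3], [4]], Q = [[1, 2, 4, 6], [3], [5]].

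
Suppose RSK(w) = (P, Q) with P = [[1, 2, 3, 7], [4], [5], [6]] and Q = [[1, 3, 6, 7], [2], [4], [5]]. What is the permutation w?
6 1 5 4 2 3 7

Reverse the RSK construction: for i from n down to 1, find the cell of Q containing i, remove the entry at that cell from P, and reverse-bump it up through P; the value ejected from row 1 is w(i).

Step i=7: Q has 7 at row 1, column 4; remove that cell from P, ejecting 7. So w(7) = 7. P is now [[1, 2, 3], [4], [5], [6]].
Step i=6: Q has 6 at row 1, column 3; remove that cell from P, ejecting 3. So w(6) = 3. P is now [[1, 2], [4], [5], [6]].
Step i=5: Q has 5 at row 4, column 1; remove 6 from row 4 of P and reverse-bump: 6 enters row 3 and ejects 5; 5 enters row 2 and ejects 4; 4 enters row 1 and ejects 2. So w(5) = 2. P is now [[1, 4], [5], [6]].
Step i=4: Q has 4 at row 3, column 1; remove 6 from row 3 of P and reverse-bump: 6 enters row 2 and ejects 5; 5 enters row 1 and ejects 4. So w(4) = 4. P is now [[1, 5], [6]].
Step i=3: Q has 3 at row 1, column 2; remove that cell from P, ejecting 5. So w(3) = 5. P is now [[1], [6]].
Step i=2: Q has 2 at row 2, column 1; remove 6 from row 2 of P and reverse-bump: 6 enters row 1 and ejects 1. So w(2) = 1. P is now [[6]].
Step i=1: Q has 1 at row 1, column 1; remove that cell from P, ejecting 6. So w(1) = 6. P is now [].

So w = 6 1 5 4 2 3 7.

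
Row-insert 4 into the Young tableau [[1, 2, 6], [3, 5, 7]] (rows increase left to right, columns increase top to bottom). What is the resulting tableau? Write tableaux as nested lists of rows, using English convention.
In row 1, 4 replaces 6 (the leftmost entry greater than 4); 6 is bumped to row 2. In row 2, 6 replaces 7 (the leftmost entry greater than 6); 7 is bumped to row 3. 7 starts a new row 3. The new tableau is [[1, 2, 4], [3, 5, 6], [7]].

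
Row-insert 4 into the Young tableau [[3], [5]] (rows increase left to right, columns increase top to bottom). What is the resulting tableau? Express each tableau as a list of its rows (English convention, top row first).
4 is larger than every entry of row 1, so it is appended to row 1. The new tableau is [[3, 4], [5]].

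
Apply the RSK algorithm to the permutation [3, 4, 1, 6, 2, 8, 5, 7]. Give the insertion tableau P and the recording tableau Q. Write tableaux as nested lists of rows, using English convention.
Insert each entry of the permutation into P by Schensted row insertion, recording in Q the position of each new cell.

Insert 3: appended to row 1. P = [[3]].
Insert 4: appended to row 1. P = [[3, 4]].
Insert 1: 1 bumps 3 from row 1; 3 starts row 2. P = [[1, 4], [3]].
Insert 6: appended to row 1. P = [[1, 4, 6], [3]].
Insert 2: 2 bumps 4 from row 1; 4 appends to row 2. P = [[1, 2, 6], [3, 4]].
Insert 8: appended to row 1. P = [[1, 2, 6, 8], [3, 4]].
Insert 5: 5 bumps 6 from row 1; 6 appends to row 2. P = [[1, 2, 5, 8], [3, 4, 6]].
Insert 7: 7 bumps 8 from row 1; 8 appends to row 2. P = [[1, 2, 5, 7], [3, 4, 6, 8]].

So P = [[1, 2, 5, 7], [3, 4, 6, 8]], Q = [[1, 2, 4, 6], [3, 5, 7, 8]].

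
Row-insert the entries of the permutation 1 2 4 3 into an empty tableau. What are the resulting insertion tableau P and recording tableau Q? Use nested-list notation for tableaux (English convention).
Insert each entry of the permutation into P by Schensted row insertion, recording in Q the position of each new cell.

Insert 1: appended to row 1. P = [[1]], Q = [[1]].
Insert 2: appended to row 1. P = [[1, 2]], Q = [[1, 2]].
Insert 4: appended to row 1. P = [[1, 2, 4]], Q = [[1, 2, 3]].
Insert 3: 3 bumps 4 from row 1; 4 starts row 2. P = [[1, 2, 3], [4]], Q = [[1, 2, 3], [4]].

So P = [[1, 2, 3], [4]], Q = [[1, 2, 3], [4]].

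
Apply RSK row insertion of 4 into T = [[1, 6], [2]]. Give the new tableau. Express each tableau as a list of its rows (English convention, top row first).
In row 1, 4 replaces 6 (the leftmost entry greater than 4); 6 is bumped to row 2. 6 is appended to row 2. The new tableau is [[1, 4], [2, 6]].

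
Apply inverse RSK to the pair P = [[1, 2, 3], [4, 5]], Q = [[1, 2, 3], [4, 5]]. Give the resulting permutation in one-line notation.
Reverse the RSK construction: for i from n down to 1, find the cell of Q containing i, remove the entry at that cell from P, and reverse-bump it up through P; the value ejected from row 1 is w(i).

Step i=5: Q has 5 at row 2, column 2; remove 5 from row 2 of P and reverse-bump: 5 enters row 1 and ejects 3. So w(5) = 3. P is now [[1, 2, 5], [4]].
Step i=4: Q has 4 at row 2, column 1; remove 4 from row 2 of P and reverse-bump: 4 enters row 1 and ejects 2. So w(4) = 2. P is now [[1, 4, 5]].
Step i=3: Q has 3 at row 1, column 3; remove that cell from P, ejecting 5. So w(3) = 5. P is now [[1, 4]].
Step i=2: Q has 2 at row 1, column 2; remove that cell from P, ejecting 4. So w(2) = 4. P is now [[1]].
Step i=1: Q has 1 at row 1, column 1; remove that cell from P, ejecting 1. So w(1) = 1. P is now [].

So w = 1 4 5 2 3.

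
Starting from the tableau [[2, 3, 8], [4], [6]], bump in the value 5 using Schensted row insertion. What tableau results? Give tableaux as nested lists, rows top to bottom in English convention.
In row 1, 5 replaces 8 (the leftmost entry greater than 5); 8 is bumped to row 2. 8 is appended to row 2. The new tableau is [[2, 3, 5], [4, 8], [6]].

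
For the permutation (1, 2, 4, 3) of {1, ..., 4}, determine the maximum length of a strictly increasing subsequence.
3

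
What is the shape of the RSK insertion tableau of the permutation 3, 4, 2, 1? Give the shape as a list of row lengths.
[2, 1, 1]

Row-insert each entry into an empty tableau.

After inserting 3: P = [[3]].
After inserting 4: P = [[3, 4]].
After inserting 2: P = [[2, 4], [3]].
After inserting 1: P = [[1, 4], [2], [3]].

The final insertion tableau P = [[1, 4], [2], [3]] has shape [2, 1, 1].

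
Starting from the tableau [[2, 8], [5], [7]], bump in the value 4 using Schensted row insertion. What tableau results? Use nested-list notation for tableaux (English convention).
In row 1, 4 replaces 8 (the leftmost entry greater than 4); 8 is bumped to row 2. 8 is appended to row 2. The new tableau is [[2, 4], [5, 8], [7]].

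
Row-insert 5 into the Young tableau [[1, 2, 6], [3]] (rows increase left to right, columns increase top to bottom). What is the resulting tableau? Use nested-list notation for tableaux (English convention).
In row 1, 5 replaces 6 (the leftmost entry greater than 5); 6 is bumped to row 2. 6 is appended to row 2. The new tableau is [[1, 2, 5], [3, 6]].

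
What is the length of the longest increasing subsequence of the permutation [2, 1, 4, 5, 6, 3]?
4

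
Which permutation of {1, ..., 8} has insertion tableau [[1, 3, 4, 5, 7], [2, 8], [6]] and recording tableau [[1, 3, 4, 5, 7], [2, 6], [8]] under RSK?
Reverse RSK: for i = n, n-1, ..., 1, locate i in Q, remove the corresponding corner cell from P, and reverse-bump its entry up through P; the value ejected from row 1 is w(i).

So w = 6 2 3 4 8 5 7 1.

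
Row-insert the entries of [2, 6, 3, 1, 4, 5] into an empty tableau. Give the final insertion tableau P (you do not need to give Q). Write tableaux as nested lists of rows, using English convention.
Insert 2: appended to row 1. P = [[2]].
Insert 6: appended to row 1. P = [[2, 6]].
Insert 3: 3 bumps 6 from row 1; 6 starts row 2. P = [[2, 3], [6]].
Insert 1: 1 bumps 2 from row 1; 2 bumps 6 from row 2; 6 starts row 3. P = [[1, 3], [2], [6]].
Insert 4: appended to row 1. P = [[1, 3, 4], [2], [6]].
Insert 5: appended to row 1. P = [[1, 3, 4, 5], [2], [6]].

So P = [[1, 3, 4, 5], [2], [6]].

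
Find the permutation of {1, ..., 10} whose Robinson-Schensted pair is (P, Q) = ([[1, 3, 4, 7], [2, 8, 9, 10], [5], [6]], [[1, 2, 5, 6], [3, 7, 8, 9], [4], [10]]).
6 8 5 2 9 10 3 4 7 1

Reverse the RSK construction: for i from n down to 1, find the cell of Q containing i, remove the entry at that cell from P, and reverse-bump it up through P; the value ejected from row 1 is w(i).

Step i=10: Q has 10 at row 4, column 1; remove 6 from row 4 of P and reverse-bump: 6 enters row 3 and ejects 5; 5 enters row 2 and ejects 2; 2 enters row 1 and ejects 1. So w(10) = 1. P is now [[2, 3, 4, 7], [5, 8, 9, 10], [6]].
Step i=9: Q has 9 at row 2, column 4; remove 10 from row 2 of P and reverse-bump: 10 enters row 1 and ejects 7. So w(9) = 7. P is now [[2, 3, 4, 10], [5, 8, 9], [6]].
Step i=8: Q has 8 at row 2, column 3; remove 9 from row 2 of P and reverse-bump: 9 enters row 1 and ejects 4. So w(8) = 4. P is now [[2, 3, 9, 10], [5, 8], [6]].
Step i=7: Q has 7 at row 2, column 2; remove 8 from row 2 of P and reverse-bump: 8 enters row 1 and ejects 3. So w(7) = 3. P is now [[2, 8, 9, 10], [5], [6]].
Step i=6: Q has 6 at row 1, column 4; remove that cell from P, ejecting 10. So w(6) = 10. P is now [[2, 8, 9], [5], [6]].
Step i=5: Q has 5 at row 1, column 3; remove that cell from P, ejecting 9. So w(5) = 9. P is now [[2, 8], [5], [6]].
Step i=4: Q has 4 at row 3, column 1; remove 6 from row 3 of P and reverse-bump: 6 enters row 2 and ejects 5; 5 enters row 1 and ejects 2. So w(4) = 2. P is now [[5, 8], [6]].
Step i=3: Q has 3 at row 2, column 1; remove 6 from row 2 of P and reverse-bump: 6 enters row 1 and ejects 5. So w(3) = 5. P is now [[6, 8]].
Step i=2: Q has 2 at row 1, column 2; remove that cell from P, ejecting 8. So w(2) = 8. P is now [[6]].
Step i=1: Q has 1 at row 1, column 1; remove that cell from P, ejecting 6. So w(1) = 6. P is now [].

So w = 6 8 5 2 9 10 3 4 7 1.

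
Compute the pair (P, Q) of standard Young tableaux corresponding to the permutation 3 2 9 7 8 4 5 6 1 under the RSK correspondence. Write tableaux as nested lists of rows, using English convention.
Insert each entry of the permutation into P by Schensted row insertion, recording in Q the position of each new cell.

After inserting 3: P = [[3]].
After inserting 2: P = [[2], [3]].
After inserting 9: P = [[2, 9], [3]].
After inserting 7: P = [[2, 7], [3, 9]].
After inserting 8: P = [[2, 7, 8], [3, 9]].
After inserting 4: P = [[2, 4, 8], [3, 7], [9]].
After inserting 5: P = [[2, 4, 5], [3, 7, 8], [9]].
After inserting 6: P = [[2, 4, 5, 6], [3, 7, 8], [9]].
After inserting 1: P = [[1, 4, 5, 6], [2, 7, 8], [3], [9]].

So P = [[1, 4, 5, 6], [2, 7, 8], [3], [9]], Q = [[1, 3, 5, 8], [2, 4, 7], [6], [9]].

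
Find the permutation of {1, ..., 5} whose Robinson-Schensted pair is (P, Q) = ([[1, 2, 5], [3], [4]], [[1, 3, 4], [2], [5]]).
4 1 3 5 2

Reverse the RSK construction: for i from n down to 1, find the cell of Q containing i, remove the entry at that cell from P, and reverse-bump it up through P; the value ejected from row 1 is w(i).

Step i=5: Q has 5 at row 3, column 1; remove 4 from row 3 of P and reverse-bump: 4 enters row 2 and ejects 3; 3 enters row 1 and ejects 2. So w(5) = 2. P is now [[1, 3, 5], [4]].
Step i=4: Q has 4 at row 1, column 3; remove that cell from P, ejecting 5. So w(4) = 5. P is now [[1, 3], [4]].
Step i=3: Q has 3 at row 1, column 2; remove that cell from P, ejecting 3. So w(3) = 3. P is now [[1], [4]].
Step i=2: Q has 2 at row 2, column 1; remove 4 from row 2 of P and reverse-bump: 4 enters row 1 and ejects 1. So w(2) = 1. P is now [[4]].
Step i=1: Q has 1 at row 1, column 1; remove that cell from P, ejecting 4. So w(1) = 4. P is now [].

So w = 4 1 3 5 2.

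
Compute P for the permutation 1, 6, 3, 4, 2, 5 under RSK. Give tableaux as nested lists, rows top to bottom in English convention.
P = [[1, 2, 4, 5], [3], [6]]

After inserting 1: P = [[1]].
After inserting 6: P = [[1, 6]].
After inserting 3: P = [[1, 3], [6]].
After inserting 4: P = [[1, 3, 4], [6]].
After inserting 2: P = [[1, 2, 4], [3], [6]].
After inserting 5: P = [[1, 2, 4, 5], [3], [6]].

So P = [[1, 2, 4, 5], [3], [6]].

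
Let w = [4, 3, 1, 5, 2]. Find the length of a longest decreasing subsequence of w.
3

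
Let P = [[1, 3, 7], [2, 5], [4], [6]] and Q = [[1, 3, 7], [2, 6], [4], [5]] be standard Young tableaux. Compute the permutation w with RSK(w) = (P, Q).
Reverse the RSK construction: for i from n down to 1, find the cell of Q containing i, remove the entry at that cell from P, and reverse-bump it up through P; the value ejected from row 1 is w(i).

Step i=7: Q has 7 at row 1, column 3; remove that cell from P, ejecting 7. So w(7) = 7. P is now [[1, 3], [2, 5], [4], [6]].
Step i=6: Q has 6 at row 2, column 2; remove 5 from row 2 of P and reverse-bump: 5 enters row 1 and ejects 3. So w(6) = 3. P is now [[1, 5], [2], [4], [6]].
Step i=5: Q has 5 at row 4, column 1; remove 6 from row 4 of P and reverse-bump: 6 enters row 3 and ejects 4; 4 enters row 2 and ejects 2; 2 enters row 1 and ejects 1. So w(5) = 1. P is now [[2, 5], [4], [6]].
Step i=4: Q has 4 at row 3, column 1; remove 6 from row 3 of P and reverse-bump: 6 enters row 2 and ejects 4; 4 enters row 1 and ejects 2. So w(4) = 2. P is now [[4, 5], [6]].
Step i=3: Q has 3 at row 1, column 2; remove that cell from P, ejecting 5. So w(3) = 5. P is now [[4], [6]].
Step i=2: Q has 2 at row 2, column 1; remove 6 from row 2 of P and reverse-bump: 6 enters row 1 and ejects 4. So w(2) = 4. P is now [[6]].
Step i=1: Q has 1 at row 1, column 1; remove that cell from P, ejecting 6. So w(1) = 6. P is now [].

So w = 6 4 5 2 1 3 7.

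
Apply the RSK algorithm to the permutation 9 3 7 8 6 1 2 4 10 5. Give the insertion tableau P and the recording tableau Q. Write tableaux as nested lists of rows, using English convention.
Insert each entry of the permutation into P by Schensted row insertion, recording in Q the position of each new cell.

After inserting 9: P = [[9]].
After inserting 3: P = [[3], [9]].
After inserting 7: P = [[3, 7], [9]].
After inserting 8: P = [[3, 7, 8], [9]].
After inserting 6: P = [[3, 6, 8], [7], [9]].
After inserting 1: P = [[1, 6, 8], [3], [7], [9]].
After inserting 2: P = [[1, 2, 8], [3, 6], [7], [9]].
After inserting 4: P = [[1, 2, 4], [3, 6, 8], [7], [9]].
After inserting 10: P = [[1, 2, 4, 10], [3, 6, 8], [7], [9]].
After inserting 5: P = [[1, 2, 4, 5], [3, 6, 8, 10], [7], [9]].

So P = [[1, 2, 4, 5], [3, 6, 8, 10], [7], [9]], Q = [[1, 3, 4, 9], [2, 7, 8, 10], [5], [6]].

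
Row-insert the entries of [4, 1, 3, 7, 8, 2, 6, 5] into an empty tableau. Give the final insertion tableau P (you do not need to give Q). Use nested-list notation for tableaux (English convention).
After inserting 4: P = [[4]].
After inserting 1: P = [[1], [4]].
After inserting 3: P = [[1, 3], [4]].
After inserting 7: P = [[1, 3, 7], [4]].
After inserting 8: P = [[1, 3, 7, 8], [4]].
After inserting 2: P = [[1, 2, 7, 8], [3], [4]].
After inserting 6: P = [[1, 2, 6, 8], [3, 7], [4]].
After inserting 5: P = [[1, 2, 5, 8], [3, 6], [4, 7]].

So P = [[1, 2, 5, 8], [3, 6], [4, 7]].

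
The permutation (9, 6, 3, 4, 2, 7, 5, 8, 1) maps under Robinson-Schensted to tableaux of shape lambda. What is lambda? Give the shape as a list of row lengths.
Row-insert each entry into an empty tableau.

After inserting 9: P = [[9]].
After inserting 6: P = [[6], [9]].
After inserting 3: P = [[3], [6], [9]].
After inserting 4: P = [[3, 4], [6], [9]].
After inserting 2: P = [[2, 4], [3], [6], [9]].
After inserting 7: P = [[2, 4, 7], [3], [6], [9]].
After inserting 5: P = [[2, 4, 5], [3, 7], [6], [9]].
After inserting 8: P = [[2, 4, 5, 8], [3, 7], [6], [9]].
After inserting 1: P = [[1, 4, 5, 8], [2, 7], [3], [6], [9]].

The final insertion tableau P = [[1, 4, 5, 8], [2, 7], [3], [6], [9]] has shape [4, 2, 1, 1, 1].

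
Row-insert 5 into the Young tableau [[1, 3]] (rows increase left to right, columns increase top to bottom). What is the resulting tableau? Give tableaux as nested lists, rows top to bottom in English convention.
[[1, 3, 5]]

5 is larger than every entry of row 1, so it is appended to row 1. The new tableau is [[1, 3, 5]].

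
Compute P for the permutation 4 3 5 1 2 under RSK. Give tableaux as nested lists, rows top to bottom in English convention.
P = [[1, 2], [3, 5], [4]]

After inserting 4: P = [[4]].
After inserting 3: P = [[3], [4]].
After inserting 5: P = [[3, 5], [4]].
After inserting 1: P = [[1, 5], [3], [4]].
After inserting 2: P = [[1, 2], [3, 5], [4]].

So P = [[1, 2], [3, 5], [4]].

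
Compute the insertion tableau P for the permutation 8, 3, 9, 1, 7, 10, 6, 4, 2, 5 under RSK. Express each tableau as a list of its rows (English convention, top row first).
P = [[1, 2, 5], [3, 4, 10], [6, 9], [7], [8]]

After inserting 8: P = [[8]].
After inserting 3: P = [[3], [8]].
After inserting 9: P = [[3, 9], [8]].
After inserting 1: P = [[1, 9], [3], [8]].
After inserting 7: P = [[1, 7], [3, 9], [8]].
After inserting 10: P = [[1, 7, 10], [3, 9], [8]].
After inserting 6: P = [[1, 6, 10], [3, 7], [8, 9]].
After inserting 4: P = [[1, 4, 10], [3, 6], [7, 9], [8]].
After inserting 2: P = [[1, 2, 10], [3, 4], [6, 9], [7], [8]].
After inserting 5: P = [[1, 2, 5], [3, 4, 10], [6, 9], [7], [8]].

So P = [[1, 2, 5], [3, 4, 10], [6, 9], [7], [8]].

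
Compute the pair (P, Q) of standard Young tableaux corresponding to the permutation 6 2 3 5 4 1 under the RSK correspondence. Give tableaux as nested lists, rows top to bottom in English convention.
Insert each entry of the permutation into P by Schensted row insertion, recording in Q the position of each new cell.

Insert 6: appended to row 1. P = [[6]], Q = [[1]].
Insert 2: 2 bumps 6 from row 1; 6 starts row 2. P = [[2], [6]], Q = [[1], [2]].
Insert 3: appended to row 1. P = [[2, 3], [6]], Q = [[1, 3], [2]].
Insert 5: appended to row 1. P = [[2, 3, 5], [6]], Q = [[1, 3, 4], [2]].
Insert 4: 4 bumps 5 from row 1; 5 bumps 6 from row 2; 6 starts row 3. P = [[2, 3, 4], [5], [6]], Q = [[1, 3, 4], [2], [5]].
Insert 1: 1 bumps 2 from row 1; 2 bumps 5 from row 2; 5 bumps 6 from row 3; 6 starts row 4. P = [[1, 3, 4], [2], [5], [6]], Q = [[1, 3, 4], [2], [5], [6]].

So P = [[1, 3, 4], [2], [5], [6]], Q = [[1, 3, 4], [2], [5], [6]].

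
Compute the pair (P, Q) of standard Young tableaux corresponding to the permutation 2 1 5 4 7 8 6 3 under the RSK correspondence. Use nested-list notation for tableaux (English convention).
P = [[1, 3, 6, 8], [2, 4, 7], [5]], Q = [[1, 3, 5, 6], [2, 4, 7], [8]]

Insert each entry of the permutation into P by Schensted row insertion, recording in Q the position of each new cell.

Insert 2: appended to row 1. P = [[2]], Q = [[1]].
Insert 1: 1 bumps 2 from row 1; 2 starts row 2. P = [[1], [2]], Q = [[1], [2]].
Insert 5: appended to row 1. P = [[1, 5], [2]], Q = [[1, 3], [2]].
Insert 4: 4 bumps 5 from row 1; 5 appends to row 2. P = [[1, 4], [2, 5]], Q = [[1, 3], [2, 4]].
Insert 7: appended to row 1. P = [[1, 4, 7], [2, 5]], Q = [[1, 3, 5], [2, 4]].
Insert 8: appended to row 1. P = [[1, 4, 7, 8], [2, 5]], Q = [[1, 3, 5, 6], [2, 4]].
Insert 6: 6 bumps 7 from row 1; 7 appends to row 2. P = [[1, 4, 6, 8], [2, 5, 7]], Q = [[1, 3, 5, 6], [2, 4, 7]].
Insert 3: 3 bumps 4 from row 1; 4 bumps 5 from row 2; 5 starts row 3. P = [[1, 3, 6, 8], [2, 4, 7], [5]], Q = [[1, 3, 5, 6], [2, 4, 7], [8]].

So P = [[1, 3, 6, 8], [2, 4, 7], [5]], Q = [[1, 3, 5, 6], [2, 4, 7], [8]].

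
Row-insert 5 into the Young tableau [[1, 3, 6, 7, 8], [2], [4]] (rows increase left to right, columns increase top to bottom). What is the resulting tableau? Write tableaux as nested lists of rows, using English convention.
In row 1, 5 replaces 6 (the leftmost entry greater than 5); 6 is bumped to row 2. 6 is appended to row 2. The new tableau is [[1, 3, 5, 7, 8], [2, 6], [4]].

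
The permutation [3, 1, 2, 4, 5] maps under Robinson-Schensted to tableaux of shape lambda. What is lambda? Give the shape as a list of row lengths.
Row-insert each entry into an empty tableau.

After inserting 3: P = [[3]].
After inserting 1: P = [[1], [3]].
After inserting 2: P = [[1, 2], [3]].
After inserting 4: P = [[1, 2, 4], [3]].
After inserting 5: P = [[1, 2, 4, 5], [3]].

The final insertion tableau P = [[1, 2, 4, 5], [3]] has shape [4, 1].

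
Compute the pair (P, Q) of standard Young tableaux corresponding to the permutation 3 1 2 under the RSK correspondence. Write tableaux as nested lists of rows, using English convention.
P = [[1, 2], [3]], Q = [[1, 3], [2]]

Insert each entry of the permutation into P by Schensted row insertion, recording in Q the position of each new cell.

After inserting 3: P = [[3]].
After inserting 1: P = [[1], [3]].
After inserting 2: P = [[1, 2], [3]].

So P = [[1, 2], [3]], Q = [[1, 3], [2]].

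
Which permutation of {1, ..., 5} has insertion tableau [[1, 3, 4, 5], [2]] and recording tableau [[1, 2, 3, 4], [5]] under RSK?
Reverse the RSK construction: for i from n down to 1, find the cell of Q containing i, remove the entry at that cell from P, and reverse-bump it up through P; the value ejected from row 1 is w(i).

Step i=5: Q has 5 at row 2, column 1; remove 2 from row 2 of P and reverse-bump: 2 enters row 1 and ejects 1. So w(5) = 1. P is now [[2, 3, 4, 5]].
Step i=4: Q has 4 at row 1, column 4; remove that cell from P, ejecting 5. So w(4) = 5. P is now [[2, 3, 4]].
Step i=3: Q has 3 at row 1, column 3; remove that cell from P, ejecting 4. So w(3) = 4. P is now [[2, 3]].
Step i=2: Q has 2 at row 1, column 2; remove that cell from P, ejecting 3. So w(2) = 3. P is now [[2]].
Step i=1: Q has 1 at row 1, column 1; remove that cell from P, ejecting 2. So w(1) = 2. P is now [].

So w = 2 3 4 5 1.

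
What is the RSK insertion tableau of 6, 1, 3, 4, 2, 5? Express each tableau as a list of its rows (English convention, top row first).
Insert 6: appended to row 1. P = [[6]].
Insert 1: 1 bumps 6 from row 1; 6 starts row 2. P = [[1], [6]].
Insert 3: appended to row 1. P = [[1, 3], [6]].
Insert 4: appended to row 1. P = [[1, 3, 4], [6]].
Insert 2: 2 bumps 3 from row 1; 3 bumps 6 from row 2; 6 starts row 3. P = [[1, 2, 4], [3], [6]].
Insert 5: appended to row 1. P = [[1, 2, 4, 5], [3], [6]].

So P = [[1, 2, 4, 5], [3], [6]].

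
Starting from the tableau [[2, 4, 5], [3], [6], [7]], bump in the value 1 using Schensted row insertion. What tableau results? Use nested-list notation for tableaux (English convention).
In row 1, 1 replaces 2 (the leftmost entry greater than 1); 2 is bumped to row 2. In row 2, 2 replaces 3 (the leftmost entry greater than 2); 3 is bumped to row 3. In row 3, 3 replaces 6 (the leftmost entry greater than 3); 6 is bumped to row 4. In row 4, 6 replaces 7 (the leftmost entry greater than 6); 7 is bumped to row 5. 7 starts a new row 5. The new tableau is [[1, 4, 5], [2], [3], [6], [7]].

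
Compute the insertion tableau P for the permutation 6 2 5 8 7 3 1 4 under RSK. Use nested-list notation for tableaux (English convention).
P = [[1, 3, 4], [2, 7], [5, 8], [6]]

Insert 6: appended to row 1. P = [[6]].
Insert 2: 2 bumps 6 from row 1; 6 starts row 2. P = [[2], [6]].
Insert 5: appended to row 1. P = [[2, 5], [6]].
Insert 8: appended to row 1. P = [[2, 5, 8], [6]].
Insert 7: 7 bumps 8 from row 1; 8 appends to row 2. P = [[2, 5, 7], [6, 8]].
Insert 3: 3 bumps 5 from row 1; 5 bumps 6 from row 2; 6 starts row 3. P = [[2, 3, 7], [5, 8], [6]].
Insert 1: 1 bumps 2 from row 1; 2 bumps 5 from row 2; 5 bumps 6 from row 3; 6 starts row 4. P = [[1, 3, 7], [2, 8], [5], [6]].
Insert 4: 4 bumps 7 from row 1; 7 bumps 8 from row 2; 8 appends to row 3. P = [[1, 3, 4], [2, 7], [5, 8], [6]].

So P = [[1, 3, 4], [2, 7], [5, 8], [6]].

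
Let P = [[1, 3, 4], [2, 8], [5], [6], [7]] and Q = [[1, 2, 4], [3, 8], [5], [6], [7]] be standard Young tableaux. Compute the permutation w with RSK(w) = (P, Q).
2 7 6 8 5 3 1 4

Reverse the RSK construction: for i from n down to 1, find the cell of Q containing i, remove the entry at that cell from P, and reverse-bump it up through P; the value ejected from row 1 is w(i).

Step i=8: Q has 8 at row 2, column 2; remove 8 from row 2 of P and reverse-bump: 8 enters row 1 and ejects 4. So w(8) = 4. P is now [[1, 3, 8], [2], [5], [6], [7]].
Step i=7: Q has 7 at row 5, column 1; remove 7 from row 5 of P and reverse-bump: 7 enters row 4 and ejects 6; 6 enters row 3 and ejects 5; 5 enters row 2 and ejects 2; 2 enters row 1 and ejects 1. So w(7) = 1. P is now [[2, 3, 8], [5], [6], [7]].
Step i=6: Q has 6 at row 4, column 1; remove 7 from row 4 of P and reverse-bump: 7 enters row 3 and ejects 6; 6 enters row 2 and ejects 5; 5 enters row 1 and ejects 3. So w(6) = 3. P is now [[2, 5, 8], [6], [7]].
Step i=5: Q has 5 at row 3, column 1; remove 7 from row 3 of P and reverse-bump: 7 enters row 2 and ejects 6; 6 enters row 1 and ejects 5. So w(5) = 5. P is now [[2, 6, 8], [7]].
Step i=4: Q has 4 at row 1, column 3; remove that cell from P, ejecting 8. So w(4) = 8. P is now [[2, 6], [7]].
Step i=3: Q has 3 at row 2, column 1; remove 7 from row 2 of P and reverse-bump: 7 enters row 1 and ejects 6. So w(3) = 6. P is now [[2, 7]].
Step i=2: Q has 2 at row 1, column 2; remove that cell from P, ejecting 7. So w(2) = 7. P is now [[2]].
Step i=1: Q has 1 at row 1, column 1; remove that cell from P, ejecting 2. So w(1) = 2. P is now [].

So w = 2 7 6 8 5 3 1 4.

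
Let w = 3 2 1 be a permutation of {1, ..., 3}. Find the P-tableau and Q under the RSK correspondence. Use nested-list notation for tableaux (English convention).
Insert each entry of the permutation into P by Schensted row insertion, recording in Q the position of each new cell.

Insert 3: appended to row 1. P = [[3]].
Insert 2: 2 bumps 3 from row 1; 3 starts row 2. P = [[2], [3]].
Insert 1: 1 bumps 2 from row 1; 2 bumps 3 from row 2; 3 starts row 3. P = [[1], [2], [3]].

So P = [[1], [2], [3]], Q = [[1], [2], [3]].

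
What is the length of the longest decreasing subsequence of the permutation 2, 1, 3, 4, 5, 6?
2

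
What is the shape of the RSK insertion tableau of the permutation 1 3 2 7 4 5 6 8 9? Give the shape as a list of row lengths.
Row-insert each entry into an empty tableau.

After inserting 1: P = [[1]].
After inserting 3: P = [[1, 3]].
After inserting 2: P = [[1, 2], [3]].
After inserting 7: P = [[1, 2, 7], [3]].
After inserting 4: P = [[1, 2, 4], [3, 7]].
After inserting 5: P = [[1, 2, 4, 5], [3, 7]].
After inserting 6: P = [[1, 2, 4, 5, 6], [3, 7]].
After inserting 8: P = [[1, 2, 4, 5, 6, 8], [3, 7]].
After inserting 9: P = [[1, 2, 4, 5, 6, 8, 9], [3, 7]].

The final insertion tableau P = [[1, 2, 4, 5, 6, 8, 9], [3, 7]] has shape [7, 2].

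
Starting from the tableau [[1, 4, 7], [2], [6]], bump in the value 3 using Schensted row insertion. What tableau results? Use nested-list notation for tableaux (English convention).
[[1, 3, 7], [2, 4], [6]]

In row 1, 3 replaces 4 (the leftmost entry greater than 3); 4 is bumped to row 2. 4 is appended to row 2. The new tableau is [[1, 3, 7], [2, 4], [6]].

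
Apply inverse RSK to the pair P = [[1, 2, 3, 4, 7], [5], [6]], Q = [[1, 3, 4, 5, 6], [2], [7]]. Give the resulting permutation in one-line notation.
6 1 2 3 5 7 4

Reverse the RSK construction: for i from n down to 1, find the cell of Q containing i, remove the entry at that cell from P, and reverse-bump it up through P; the value ejected from row 1 is w(i).

Step i=7: Q has 7 at row 3, column 1; remove 6 from row 3 of P and reverse-bump: 6 enters row 2 and ejects 5; 5 enters row 1 and ejects 4. So w(7) = 4. P is now [[1, 2, 3, 5, 7], [6]].
Step i=6: Q has 6 at row 1, column 5; remove that cell from P, ejecting 7. So w(6) = 7. P is now [[1, 2, 3, 5], [6]].
Step i=5: Q has 5 at row 1, column 4; remove that cell from P, ejecting 5. So w(5) = 5. P is now [[1, 2, 3], [6]].
Step i=4: Q has 4 at row 1, column 3; remove that cell from P, ejecting 3. So w(4) = 3. P is now [[1, 2], [6]].
Step i=3: Q has 3 at row 1, column 2; remove that cell from P, ejecting 2. So w(3) = 2. P is now [[1], [6]].
Step i=2: Q has 2 at row 2, column 1; remove 6 from row 2 of P and reverse-bump: 6 enters row 1 and ejects 1. So w(2) = 1. P is now [[6]].
Step i=1: Q has 1 at row 1, column 1; remove that cell from P, ejecting 6. So w(1) = 6. P is now [].

So w = 6 1 2 3 5 7 4.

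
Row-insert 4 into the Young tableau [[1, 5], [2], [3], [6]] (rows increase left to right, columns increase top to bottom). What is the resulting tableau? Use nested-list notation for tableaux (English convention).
[[1, 4], [2, 5], [3], [6]]

In row 1, 4 replaces 5 (the leftmost entry greater than 4); 5 is bumped to row 2. 5 is appended to row 2. The new tableau is [[1, 4], [2, 5], [3], [6]].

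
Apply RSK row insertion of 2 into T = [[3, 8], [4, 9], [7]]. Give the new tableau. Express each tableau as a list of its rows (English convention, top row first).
In row 1, 2 replaces 3 (the leftmost entry greater than 2); 3 is bumped to row 2. In row 2, 3 replaces 4 (the leftmost entry greater than 3); 4 is bumped to row 3. In row 3, 4 replaces 7 (the leftmost entry greater than 4); 7 is bumped to row 4. 7 starts a new row 4. The new tableau is [[2, 8], [3, 9], [4], [7]].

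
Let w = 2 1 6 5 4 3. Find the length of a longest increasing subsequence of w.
2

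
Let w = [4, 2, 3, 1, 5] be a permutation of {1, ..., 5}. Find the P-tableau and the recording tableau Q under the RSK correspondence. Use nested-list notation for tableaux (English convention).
P = [[1, 3, 5], [2], [4]], Q = [[1, 3, 5], [2], [4]]

Insert each entry of the permutation into P by Schensted row insertion, recording in Q the position of each new cell.

After inserting 4: P = [[4]].
After inserting 2: P = [[2], [4]].
After inserting 3: P = [[2, 3], [4]].
After inserting 1: P = [[1, 3], [2], [4]].
After inserting 5: P = [[1, 3, 5], [2], [4]].

So P = [[1, 3, 5], [2], [4]], Q = [[1, 3, 5], [2], [4]].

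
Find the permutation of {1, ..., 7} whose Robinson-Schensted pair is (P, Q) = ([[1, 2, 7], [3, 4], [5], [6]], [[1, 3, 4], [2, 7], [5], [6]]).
Reverse the RSK construction: for i from n down to 1, find the cell of Q containing i, remove the entry at that cell from P, and reverse-bump it up through P; the value ejected from row 1 is w(i).

Step i=7: Q has 7 at row 2, column 2; remove 4 from row 2 of P and reverse-bump: 4 enters row 1 and ejects 2. So w(7) = 2. P is now [[1, 4, 7], [3], [5], [6]].
Step i=6: Q has 6 at row 4, column 1; remove 6 from row 4 of P and reverse-bump: 6 enters row 3 and ejects 5; 5 enters row 2 and ejects 3; 3 enters row 1 and ejects 1. So w(6) = 1. P is now [[3, 4, 7], [5], [6]].
Step i=5: Q has 5 at row 3, column 1; remove 6 from row 3 of P and reverse-bump: 6 enters row 2 and ejects 5; 5 enters row 1 and ejects 4. So w(5) = 4. P is now [[3, 5, 7], [6]].
Step i=4: Q has 4 at row 1, column 3; remove that cell from P, ejecting 7. So w(4) = 7. P is now [[3, 5], [6]].
Step i=3: Q has 3 at row 1, column 2; remove that cell from P, ejecting 5. So w(3) = 5. P is now [[3], [6]].
Step i=2: Q has 2 at row 2, column 1; remove 6 from row 2 of P and reverse-bump: 6 enters row 1 and ejects 3. So w(2) = 3. P is now [[6]].
Step i=1: Q has 1 at row 1, column 1; remove that cell from P, ejecting 6. So w(1) = 6. P is now [].

So w = 6 3 5 7 4 1 2.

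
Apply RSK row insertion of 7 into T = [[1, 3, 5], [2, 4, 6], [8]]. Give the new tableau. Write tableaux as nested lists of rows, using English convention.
[[1, 3, 5, 7], [2, 4, 6], [8]]

7 is larger than every entry of row 1, so it is appended to row 1. The new tableau is [[1, 3, 5, 7], [2, 4, 6], [8]].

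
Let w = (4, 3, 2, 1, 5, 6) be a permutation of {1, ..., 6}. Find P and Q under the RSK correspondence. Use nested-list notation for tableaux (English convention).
P = [[1, 5, 6], [2], [3], [4]], Q = [[1, 5, 6], [2], [3], [4]]

Insert each entry of the permutation into P by Schensted row insertion, recording in Q the position of each new cell.

Insert 4: appended to row 1. P = [[4]].
Insert 3: 3 bumps 4 from row 1; 4 starts row 2. P = [[3], [4]].
Insert 2: 2 bumps 3 from row 1; 3 bumps 4 from row 2; 4 starts row 3. P = [[2], [3], [4]].
Insert 1: 1 bumps 2 from row 1; 2 bumps 3 from row 2; 3 bumps 4 from row 3; 4 starts row 4. P = [[1], [2], [3], [4]].
Insert 5: appended to row 1. P = [[1, 5], [2], [3], [4]].
Insert 6: appended to row 1. P = [[1, 5, 6], [2], [3], [4]].

So P = [[1, 5, 6], [2], [3], [4]], Q = [[1, 5, 6], [2], [3], [4]].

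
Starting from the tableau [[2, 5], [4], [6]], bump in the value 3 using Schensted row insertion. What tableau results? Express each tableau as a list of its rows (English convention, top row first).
[[2, 3], [4, 5], [6]]

In row 1, 3 replaces 5 (the leftmost entry greater than 3); 5 is bumped to row 2. 5 is appended to row 2. The new tableau is [[2, 3], [4, 5], [6]].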